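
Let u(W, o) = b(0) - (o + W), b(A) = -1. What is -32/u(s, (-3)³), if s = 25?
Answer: -32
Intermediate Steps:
u(W, o) = -1 - W - o (u(W, o) = -1 - (o + W) = -1 - (W + o) = -1 + (-W - o) = -1 - W - o)
-32/u(s, (-3)³) = -32/(-1 - 1*25 - 1*(-3)³) = -32/(-1 - 25 - 1*(-27)) = -32/(-1 - 25 + 27) = -32/1 = -32*1 = -32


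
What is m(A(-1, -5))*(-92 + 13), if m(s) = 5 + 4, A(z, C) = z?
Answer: -711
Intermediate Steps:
m(s) = 9
m(A(-1, -5))*(-92 + 13) = 9*(-92 + 13) = 9*(-79) = -711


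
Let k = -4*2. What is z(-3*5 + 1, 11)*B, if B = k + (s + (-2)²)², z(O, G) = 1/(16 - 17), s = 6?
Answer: -92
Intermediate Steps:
z(O, G) = -1 (z(O, G) = 1/(-1) = -1)
k = -8
B = 92 (B = -8 + (6 + (-2)²)² = -8 + (6 + 4)² = -8 + 10² = -8 + 100 = 92)
z(-3*5 + 1, 11)*B = -1*92 = -92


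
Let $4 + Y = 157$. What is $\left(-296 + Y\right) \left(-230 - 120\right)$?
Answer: $50050$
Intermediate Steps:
$Y = 153$ ($Y = -4 + 157 = 153$)
$\left(-296 + Y\right) \left(-230 - 120\right) = \left(-296 + 153\right) \left(-230 - 120\right) = \left(-143\right) \left(-350\right) = 50050$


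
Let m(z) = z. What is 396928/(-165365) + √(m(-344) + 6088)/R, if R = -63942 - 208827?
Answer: -396928/165365 - 4*√359/272769 ≈ -2.4006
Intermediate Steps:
R = -272769
396928/(-165365) + √(m(-344) + 6088)/R = 396928/(-165365) + √(-344 + 6088)/(-272769) = 396928*(-1/165365) + √5744*(-1/272769) = -396928/165365 + (4*√359)*(-1/272769) = -396928/165365 - 4*√359/272769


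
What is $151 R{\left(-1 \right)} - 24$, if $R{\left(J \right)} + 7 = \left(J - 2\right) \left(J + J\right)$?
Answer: $-175$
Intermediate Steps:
$R{\left(J \right)} = -7 + 2 J \left(-2 + J\right)$ ($R{\left(J \right)} = -7 + \left(J - 2\right) \left(J + J\right) = -7 + \left(-2 + J\right) 2 J = -7 + 2 J \left(-2 + J\right)$)
$151 R{\left(-1 \right)} - 24 = 151 \left(-7 - -4 + 2 \left(-1\right)^{2}\right) - 24 = 151 \left(-7 + 4 + 2 \cdot 1\right) - 24 = 151 \left(-7 + 4 + 2\right) - 24 = 151 \left(-1\right) - 24 = -151 - 24 = -175$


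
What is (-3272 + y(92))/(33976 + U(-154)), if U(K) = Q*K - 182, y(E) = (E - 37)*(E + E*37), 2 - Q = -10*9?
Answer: 94504/9813 ≈ 9.6305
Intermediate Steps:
Q = 92 (Q = 2 - (-10)*9 = 2 - 1*(-90) = 2 + 90 = 92)
y(E) = 38*E*(-37 + E) (y(E) = (-37 + E)*(E + 37*E) = (-37 + E)*(38*E) = 38*E*(-37 + E))
U(K) = -182 + 92*K (U(K) = 92*K - 182 = -182 + 92*K)
(-3272 + y(92))/(33976 + U(-154)) = (-3272 + 38*92*(-37 + 92))/(33976 + (-182 + 92*(-154))) = (-3272 + 38*92*55)/(33976 + (-182 - 14168)) = (-3272 + 192280)/(33976 - 14350) = 189008/19626 = 189008*(1/19626) = 94504/9813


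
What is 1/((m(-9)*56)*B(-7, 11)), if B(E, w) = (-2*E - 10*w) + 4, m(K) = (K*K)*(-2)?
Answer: 1/834624 ≈ 1.1981e-6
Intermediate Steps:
m(K) = -2*K² (m(K) = K²*(-2) = -2*K²)
B(E, w) = 4 - 10*w - 2*E (B(E, w) = (-10*w - 2*E) + 4 = 4 - 10*w - 2*E)
1/((m(-9)*56)*B(-7, 11)) = 1/((-2*(-9)²*56)*(4 - 10*11 - 2*(-7))) = 1/((-2*81*56)*(4 - 110 + 14)) = 1/(-162*56*(-92)) = 1/(-9072*(-92)) = 1/834624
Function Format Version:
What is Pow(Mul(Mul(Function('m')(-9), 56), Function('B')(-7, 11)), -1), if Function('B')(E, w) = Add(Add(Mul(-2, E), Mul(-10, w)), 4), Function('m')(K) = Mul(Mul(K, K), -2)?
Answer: Rational(1, 834624) ≈ 1.1981e-6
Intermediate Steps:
Function('m')(K) = Mul(-2, Pow(K, 2)) (Function('m')(K) = Mul(Pow(K, 2), -2) = Mul(-2, Pow(K, 2)))
Function('B')(E, w) = Add(4, Mul(-10, w), Mul(-2, E)) (Function('B')(E, w) = Add(Add(Mul(-10, w), Mul(-2, E)), 4) = Add(4, Mul(-10, w), Mul(-2, E)))
Pow(Mul(Mul(Function('m')(-9), 56), Function('B')(-7, 11)), -1) = Pow(Mul(Mul(Mul(-2, Pow(-9, 2)), 56), Add(4, Mul(-10, 11), Mul(-2, -7))), -1) = Pow(Mul(Mul(Mul(-2, 81), 56), Add(4, -110, 14)), -1) = Pow(Mul(Mul(-162, 56), -92), -1) = Pow(Mul(-9072, -92), -1) = Pow(834624, -1) = Rational(1, 834624)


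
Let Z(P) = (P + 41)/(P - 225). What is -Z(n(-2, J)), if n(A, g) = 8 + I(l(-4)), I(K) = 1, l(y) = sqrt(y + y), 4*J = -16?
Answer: 25/108 ≈ 0.23148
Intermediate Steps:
J = -4 (J = (1/4)*(-16) = -4)
l(y) = sqrt(2)*sqrt(y) (l(y) = sqrt(2*y) = sqrt(2)*sqrt(y))
n(A, g) = 9 (n(A, g) = 8 + 1 = 9)
Z(P) = (41 + P)/(-225 + P)
-Z(n(-2, J)) = -(41 + 9)/(-225 + 9) = -50/(-216) = -(-1)*50/216 = -1*(-25/108) = 25/108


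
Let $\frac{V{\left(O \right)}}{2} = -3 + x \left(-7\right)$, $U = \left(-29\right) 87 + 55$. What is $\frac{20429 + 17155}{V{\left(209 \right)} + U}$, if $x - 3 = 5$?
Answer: $- \frac{6264}{431} \approx -14.534$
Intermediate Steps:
$x = 8$ ($x = 3 + 5 = 8$)
$U = -2468$ ($U = -2523 + 55 = -2468$)
$V{\left(O \right)} = -118$ ($V{\left(O \right)} = 2 \left(-3 + 8 \left(-7\right)\right) = 2 \left(-3 - 56\right) = 2 \left(-59\right) = -118$)
$\frac{20429 + 17155}{V{\left(209 \right)} + U} = \frac{20429 + 17155}{-118 - 2468} = \frac{37584}{-2586} = 37584 \left(- \frac{1}{2586}\right) = - \frac{6264}{431}$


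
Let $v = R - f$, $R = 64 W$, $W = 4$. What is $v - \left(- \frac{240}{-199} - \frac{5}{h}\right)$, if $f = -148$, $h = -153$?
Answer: $\frac{12262873}{30447} \approx 402.76$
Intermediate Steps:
$R = 256$ ($R = 64 \cdot 4 = 256$)
$v = 404$ ($v = 256 - -148 = 256 + 148 = 404$)
$v - \left(- \frac{240}{-199} - \frac{5}{h}\right) = 404 - \left(- \frac{240}{-199} - \frac{5}{-153}\right) = 404 - \left(\left(-240\right) \left(- \frac{1}{199}\right) - - \frac{5}{153}\right) = 404 - \left(\frac{240}{199} + \frac{5}{153}\right) = 404 - \frac{37715}{30447} = \frac{12262873}{30447}$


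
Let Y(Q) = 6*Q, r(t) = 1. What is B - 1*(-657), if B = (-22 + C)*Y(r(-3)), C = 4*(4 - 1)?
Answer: 597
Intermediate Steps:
C = 12 (C = 4*3 = 12)
B = -60 (B = (-22 + 12)*(6*1) = -10*6 = -60)
B - 1*(-657) = -60 - 1*(-657) = -60 + 657 = 597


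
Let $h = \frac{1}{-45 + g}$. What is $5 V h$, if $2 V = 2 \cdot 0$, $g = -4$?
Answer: $0$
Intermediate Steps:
$V = 0$ ($V = \frac{2 \cdot 0}{2} = \frac{1}{2} \cdot 0 = 0$)
$h = - \frac{1}{49}$ ($h = \frac{1}{-45 - 4} = \frac{1}{-49} = - \frac{1}{49} \approx -0.020408$)
$5 V h = 5 \cdot 0 \left(- \frac{1}{49}\right) = 0 \left(- \frac{1}{49}\right) = 0$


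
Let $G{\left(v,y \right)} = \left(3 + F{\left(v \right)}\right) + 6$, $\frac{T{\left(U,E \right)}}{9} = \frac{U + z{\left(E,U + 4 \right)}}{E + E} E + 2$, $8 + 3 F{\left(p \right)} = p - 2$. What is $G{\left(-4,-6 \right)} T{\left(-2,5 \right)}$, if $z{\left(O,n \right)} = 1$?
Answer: $\frac{117}{2} \approx 58.5$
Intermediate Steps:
$F{\left(p \right)} = - \frac{10}{3} + \frac{p}{3}$ ($F{\left(p \right)} = - \frac{8}{3} + \frac{p - 2}{3} = - \frac{8}{3} + \frac{-2 + p}{3} = - \frac{8}{3} + \left(- \frac{2}{3} + \frac{p}{3}\right) = - \frac{10}{3} + \frac{p}{3}$)
$T{\left(U,E \right)} = \frac{45}{2} + \frac{9 U}{2}$ ($T{\left(U,E \right)} = 9 \left(\frac{U + 1}{E + E} E + 2\right) = 9 \left(\frac{1 + U}{2 E} E + 2\right) = 9 \left(\left(\frac{1}{2} + \frac{U}{2}\right) + 2\right) = 9 \left(\frac{5}{2} + \frac{U}{2}\right) = \frac{45}{2} + \frac{9 U}{2}$)
$G{\left(v,y \right)} = \frac{17}{3} + \frac{v}{3}$ ($G{\left(v,y \right)} = \left(3 + \left(- \frac{10}{3} + \frac{v}{3}\right)\right) + 6 = \left(- \frac{1}{3} + \frac{v}{3}\right) + 6 = \frac{17}{3} + \frac{v}{3}$)
$G{\left(-4,-6 \right)} T{\left(-2,5 \right)} = \left(\frac{17}{3} + \frac{1}{3} \left(-4\right)\right) \left(\frac{45}{2} + \frac{9}{2} \left(-2\right)\right) = \left(\frac{17}{3} - \frac{4}{3}\right) \left(\frac{45}{2} - 9\right) = \frac{13}{3} \cdot \frac{27}{2} = \frac{117}{2}$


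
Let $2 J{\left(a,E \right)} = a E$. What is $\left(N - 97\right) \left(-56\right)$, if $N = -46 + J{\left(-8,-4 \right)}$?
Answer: $7112$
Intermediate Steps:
$J{\left(a,E \right)} = \frac{E a}{2}$ ($J{\left(a,E \right)} = \frac{a E}{2} = \frac{E a}{2}$)
$N = -30$ ($N = -46 + \frac{1}{2} \left(-4\right) \left(-8\right) = -46 + 16 = -30$)
$\left(N - 97\right) \left(-56\right) = \left(-30 - 97\right) \left(-56\right) = \left(-127\right) \left(-56\right) = 7112$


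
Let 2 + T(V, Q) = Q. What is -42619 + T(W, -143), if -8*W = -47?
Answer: -42764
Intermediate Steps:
W = 47/8 (W = -⅛*(-47) = 47/8 ≈ 5.8750)
T(V, Q) = -2 + Q
-42619 + T(W, -143) = -42619 + (-2 - 143) = -42619 - 145 = -42764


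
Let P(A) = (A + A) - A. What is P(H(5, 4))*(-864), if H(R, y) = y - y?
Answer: 0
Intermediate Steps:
H(R, y) = 0
P(A) = A (P(A) = 2*A - A = A)
P(H(5, 4))*(-864) = 0*(-864) = 0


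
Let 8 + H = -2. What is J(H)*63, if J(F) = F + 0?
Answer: -630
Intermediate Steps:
H = -10 (H = -8 - 2 = -10)
J(F) = F
J(H)*63 = -10*63 = -630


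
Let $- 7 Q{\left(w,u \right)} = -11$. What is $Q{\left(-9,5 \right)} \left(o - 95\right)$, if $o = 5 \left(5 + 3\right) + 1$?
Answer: $- \frac{594}{7} \approx -84.857$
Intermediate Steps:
$Q{\left(w,u \right)} = \frac{11}{7}$ ($Q{\left(w,u \right)} = \left(- \frac{1}{7}\right) \left(-11\right) = \frac{11}{7}$)
$o = 41$ ($o = 5 \cdot 8 + 1 = 40 + 1 = 41$)
$Q{\left(-9,5 \right)} \left(o - 95\right) = \frac{11 \left(41 - 95\right)}{7} = \frac{11}{7} \left(-54\right) = - \frac{594}{7}$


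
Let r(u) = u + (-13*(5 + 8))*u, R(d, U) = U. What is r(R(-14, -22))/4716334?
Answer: 264/336881 ≈ 0.00078366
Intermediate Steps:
r(u) = -168*u (r(u) = u + (-13*13)*u = u - 169*u = -168*u)
r(R(-14, -22))/4716334 = -168*(-22)/4716334 = 3696*(1/4716334) = 264/336881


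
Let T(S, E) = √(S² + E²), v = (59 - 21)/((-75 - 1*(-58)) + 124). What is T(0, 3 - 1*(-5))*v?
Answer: 304/107 ≈ 2.8411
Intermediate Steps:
v = 38/107 (v = 38/((-75 + 58) + 124) = 38/(-17 + 124) = 38/107 ≈ 0.35514)
T(S, E) = √(E² + S²)
T(0, 3 - 1*(-5))*v = √((3 - 1*(-5))² + 0²)*(38/107) = √((3 + 5)² + 0)*(38/107) = √(8² + 0)*(38/107) = √(64 + 0)*(38/107) = √64*(38/107) = 8*(38/107) = 304/107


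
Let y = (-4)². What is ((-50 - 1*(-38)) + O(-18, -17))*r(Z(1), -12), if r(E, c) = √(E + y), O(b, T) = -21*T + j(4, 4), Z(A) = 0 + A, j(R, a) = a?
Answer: 349*√17 ≈ 1439.0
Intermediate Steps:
y = 16
Z(A) = A
O(b, T) = 4 - 21*T (O(b, T) = -21*T + 4 = 4 - 21*T)
r(E, c) = √(16 + E) (r(E, c) = √(E + 16) = √(16 + E))
((-50 - 1*(-38)) + O(-18, -17))*r(Z(1), -12) = ((-50 - 1*(-38)) + (4 - 21*(-17)))*√(16 + 1) = ((-50 + 38) + (4 + 357))*√17 = (-12 + 361)*√17 = 349*√17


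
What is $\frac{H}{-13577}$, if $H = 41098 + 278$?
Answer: $- \frac{41376}{13577} \approx -3.0475$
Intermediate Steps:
$H = 41376$
$\frac{H}{-13577} = \frac{41376}{-13577} = 41376 \left(- \frac{1}{13577}\right) = - \frac{41376}{13577}$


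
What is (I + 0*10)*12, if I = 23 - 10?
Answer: 156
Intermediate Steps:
I = 13
(I + 0*10)*12 = (13 + 0*10)*12 = (13 + 0)*12 = 13*12 = 156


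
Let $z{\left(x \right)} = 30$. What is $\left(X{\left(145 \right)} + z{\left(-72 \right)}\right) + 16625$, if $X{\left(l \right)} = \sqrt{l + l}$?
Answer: $16655 + \sqrt{290} \approx 16672.0$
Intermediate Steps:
$X{\left(l \right)} = \sqrt{2} \sqrt{l}$ ($X{\left(l \right)} = \sqrt{2 l} = \sqrt{2} \sqrt{l}$)
$\left(X{\left(145 \right)} + z{\left(-72 \right)}\right) + 16625 = \left(\sqrt{2} \sqrt{145} + 30\right) + 16625 = \left(\sqrt{290} + 30\right) + 16625 = \left(30 + \sqrt{290}\right) + 16625 = 16655 + \sqrt{290}$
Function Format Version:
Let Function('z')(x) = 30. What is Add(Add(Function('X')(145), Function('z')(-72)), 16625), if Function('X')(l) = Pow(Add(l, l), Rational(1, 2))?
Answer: Add(16655, Pow(290, Rational(1, 2))) ≈ 16672.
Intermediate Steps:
Function('X')(l) = Mul(Pow(2, Rational(1, 2)), Pow(l, Rational(1, 2))) (Function('X')(l) = Pow(Mul(2, l), Rational(1, 2)) = Mul(Pow(2, Rational(1, 2)), Pow(l, Rational(1, 2))))
Add(Add(Function('X')(145), Function('z')(-72)), 16625) = Add(Add(Mul(Pow(2, Rational(1, 2)), Pow(145, Rational(1, 2))), 30), 16625) = Add(Add(Pow(290, Rational(1, 2)), 30), 16625) = Add(Add(30, Pow(290, Rational(1, 2))), 16625) = Add(16655, Pow(290, Rational(1, 2)))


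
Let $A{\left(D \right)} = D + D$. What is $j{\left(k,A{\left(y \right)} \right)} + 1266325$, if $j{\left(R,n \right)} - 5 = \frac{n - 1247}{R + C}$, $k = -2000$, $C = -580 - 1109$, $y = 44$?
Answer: $\frac{4671492529}{3689} \approx 1.2663 \cdot 10^{6}$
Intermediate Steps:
$C = -1689$
$A{\left(D \right)} = 2 D$
$j{\left(R,n \right)} = 5 + \frac{-1247 + n}{-1689 + R}$ ($j{\left(R,n \right)} = 5 + \frac{n - 1247}{R - 1689} = 5 + \frac{-1247 + n}{-1689 + R}$)
$j{\left(k,A{\left(y \right)} \right)} + 1266325 = \frac{-9692 + 2 \cdot 44 + 5 \left(-2000\right)}{-1689 - 2000} + 1266325 = \frac{-9692 + 88 - 10000}{-3689} + 1266325 = \left(- \frac{1}{3689}\right) \left(-19604\right) + 1266325 = \frac{19604}{3689} + 1266325 = \frac{4671492529}{3689}$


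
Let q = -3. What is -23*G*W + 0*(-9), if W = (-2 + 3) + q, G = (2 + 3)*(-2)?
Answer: -460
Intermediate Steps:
G = -10 (G = 5*(-2) = -10)
W = -2 (W = (-2 + 3) - 3 = 1 - 3 = -2)
-23*G*W + 0*(-9) = -(-230)*(-2) + 0*(-9) = -23*20 + 0 = -460 + 0 = -460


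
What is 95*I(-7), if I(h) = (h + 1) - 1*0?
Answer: -570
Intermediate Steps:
I(h) = 1 + h (I(h) = (1 + h) + 0 = 1 + h)
95*I(-7) = 95*(1 - 7) = 95*(-6) = -570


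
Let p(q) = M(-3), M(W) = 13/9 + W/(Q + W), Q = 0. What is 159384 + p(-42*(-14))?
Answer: 1434478/9 ≈ 1.5939e+5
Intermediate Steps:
M(W) = 22/9 (M(W) = 13/9 + W/(0 + W) = 13*(⅑) + W/W = 13/9 + 1 = 22/9)
p(q) = 22/9
159384 + p(-42*(-14)) = 159384 + 22/9 = 1434478/9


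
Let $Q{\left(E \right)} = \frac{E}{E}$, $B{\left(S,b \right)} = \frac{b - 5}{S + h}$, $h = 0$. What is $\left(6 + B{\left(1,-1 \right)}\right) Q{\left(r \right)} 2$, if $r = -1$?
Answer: $0$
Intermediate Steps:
$B{\left(S,b \right)} = \frac{-5 + b}{S}$ ($B{\left(S,b \right)} = \frac{b - 5}{S + 0} = \frac{-5 + b}{S}$)
$Q{\left(E \right)} = 1$
$\left(6 + B{\left(1,-1 \right)}\right) Q{\left(r \right)} 2 = \left(6 + \frac{-5 - 1}{1}\right) 1 \cdot 2 = \left(6 + 1 \left(-6\right)\right) 1 \cdot 2 = \left(6 - 6\right) 1 \cdot 2 = 0 \cdot 1 \cdot 2 = 0 \cdot 2 = 0$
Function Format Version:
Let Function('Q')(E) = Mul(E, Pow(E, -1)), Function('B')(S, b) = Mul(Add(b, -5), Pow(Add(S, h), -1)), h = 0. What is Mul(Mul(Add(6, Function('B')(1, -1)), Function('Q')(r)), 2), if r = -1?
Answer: 0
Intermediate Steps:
Function('B')(S, b) = Mul(Pow(S, -1), Add(-5, b)) (Function('B')(S, b) = Mul(Add(b, -5), Pow(Add(S, 0), -1)) = Mul(Add(-5, b), Pow(S, -1)) = Mul(Pow(S, -1), Add(-5, b)))
Function('Q')(E) = 1
Mul(Mul(Add(6, Function('B')(1, -1)), Function('Q')(r)), 2) = Mul(Mul(Add(6, Mul(Pow(1, -1), Add(-5, -1))), 1), 2) = Mul(Mul(Add(6, Mul(1, -6)), 1), 2) = Mul(Mul(Add(6, -6), 1), 2) = Mul(Mul(0, 1), 2) = Mul(0, 2) = 0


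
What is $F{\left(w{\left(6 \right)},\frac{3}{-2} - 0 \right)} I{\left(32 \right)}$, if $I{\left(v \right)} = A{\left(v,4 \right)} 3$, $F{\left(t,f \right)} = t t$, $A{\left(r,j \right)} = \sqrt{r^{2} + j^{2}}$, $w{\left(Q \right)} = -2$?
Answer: $48 \sqrt{65} \approx 386.99$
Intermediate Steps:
$A{\left(r,j \right)} = \sqrt{j^{2} + r^{2}}$
$F{\left(t,f \right)} = t^{2}$
$I{\left(v \right)} = 3 \sqrt{16 + v^{2}}$ ($I{\left(v \right)} = \sqrt{4^{2} + v^{2}} \cdot 3 = \sqrt{16 + v^{2}} \cdot 3 = 3 \sqrt{16 + v^{2}}$)
$F{\left(w{\left(6 \right)},\frac{3}{-2} - 0 \right)} I{\left(32 \right)} = \left(-2\right)^{2} \cdot 3 \sqrt{16 + 32^{2}} = 4 \cdot 3 \sqrt{16 + 1024} = 4 \cdot 3 \sqrt{1040} = 4 \cdot 3 \cdot 4 \sqrt{65} = 4 \cdot 12 \sqrt{65} = 48 \sqrt{65}$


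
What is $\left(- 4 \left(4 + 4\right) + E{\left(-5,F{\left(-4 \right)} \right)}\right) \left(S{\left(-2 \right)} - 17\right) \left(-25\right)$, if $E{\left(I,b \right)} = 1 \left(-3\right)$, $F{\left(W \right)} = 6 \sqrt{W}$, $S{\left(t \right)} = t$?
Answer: $-16625$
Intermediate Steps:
$E{\left(I,b \right)} = -3$
$\left(- 4 \left(4 + 4\right) + E{\left(-5,F{\left(-4 \right)} \right)}\right) \left(S{\left(-2 \right)} - 17\right) \left(-25\right) = \left(- 4 \left(4 + 4\right) - 3\right) \left(-2 - 17\right) \left(-25\right) = \left(\left(-4\right) 8 - 3\right) \left(-2 - 17\right) \left(-25\right) = \left(-32 - 3\right) \left(-19\right) \left(-25\right) = \left(-35\right) \left(-19\right) \left(-25\right) = 665 \left(-25\right) = -16625$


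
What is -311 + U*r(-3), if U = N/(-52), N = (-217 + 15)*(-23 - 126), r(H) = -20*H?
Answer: -455513/13 ≈ -35039.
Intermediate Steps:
N = 30098 (N = -202*(-149) = 30098)
U = -15049/26 (U = 30098/(-52) = 30098*(-1/52) = -15049/26 ≈ -578.81)
-311 + U*r(-3) = -311 - (-150490)*(-3)/13 = -311 - 15049/26*60 = -311 - 451470/13 = -455513/13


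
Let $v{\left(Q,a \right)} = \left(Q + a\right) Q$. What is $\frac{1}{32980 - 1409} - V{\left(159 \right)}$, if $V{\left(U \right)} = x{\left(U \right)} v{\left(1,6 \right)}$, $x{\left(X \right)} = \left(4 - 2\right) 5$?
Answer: $- \frac{2209969}{31571} \approx -70.0$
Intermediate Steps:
$v{\left(Q,a \right)} = Q \left(Q + a\right)$
$x{\left(X \right)} = 10$ ($x{\left(X \right)} = 2 \cdot 5 = 10$)
$V{\left(U \right)} = 70$ ($V{\left(U \right)} = 10 \cdot 1 \left(1 + 6\right) = 10 \cdot 1 \cdot 7 = 10 \cdot 7 = 70$)
$\frac{1}{32980 - 1409} - V{\left(159 \right)} = \frac{1}{32980 - 1409} - 70 = \frac{1}{31571} - 70 = - \frac{2209969}{31571}$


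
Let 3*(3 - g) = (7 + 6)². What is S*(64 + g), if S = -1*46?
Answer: -1472/3 ≈ -490.67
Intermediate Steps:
S = -46
g = -160/3 (g = 3 - (7 + 6)²/3 = 3 - ⅓*13² = 3 - ⅓*169 = 3 - 169/3 = -160/3 ≈ -53.333)
S*(64 + g) = -46*(64 - 160/3) = -46*32/3 = -1472/3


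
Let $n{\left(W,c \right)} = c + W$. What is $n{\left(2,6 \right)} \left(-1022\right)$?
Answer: $-8176$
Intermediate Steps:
$n{\left(W,c \right)} = W + c$
$n{\left(2,6 \right)} \left(-1022\right) = \left(2 + 6\right) \left(-1022\right) = 8 \left(-1022\right) = -8176$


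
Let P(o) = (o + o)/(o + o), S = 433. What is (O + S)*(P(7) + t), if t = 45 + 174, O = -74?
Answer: 78980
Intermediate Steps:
t = 219
P(o) = 1 (P(o) = (2*o)/((2*o)) = (2*o)*(1/(2*o)) = 1)
(O + S)*(P(7) + t) = (-74 + 433)*(1 + 219) = 359*220 = 78980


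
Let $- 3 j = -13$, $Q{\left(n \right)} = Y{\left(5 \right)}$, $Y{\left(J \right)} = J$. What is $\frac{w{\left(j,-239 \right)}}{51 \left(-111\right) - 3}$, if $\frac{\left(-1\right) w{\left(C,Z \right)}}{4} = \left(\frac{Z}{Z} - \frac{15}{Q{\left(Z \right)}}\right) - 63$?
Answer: $- \frac{65}{1416} \approx -0.045904$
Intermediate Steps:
$Q{\left(n \right)} = 5$
$j = \frac{13}{3}$ ($j = \left(- \frac{1}{3}\right) \left(-13\right) = \frac{13}{3} \approx 4.3333$)
$w{\left(C,Z \right)} = 260$ ($w{\left(C,Z \right)} = - 4 \left(\left(\frac{Z}{Z} - \frac{15}{5}\right) - 63\right) = - 4 \left(\left(1 - 3\right) - 63\right) = - 4 \left(-2 - 63\right) = \left(-4\right) \left(-65\right) = 260$)
$\frac{w{\left(j,-239 \right)}}{51 \left(-111\right) - 3} = \frac{260}{51 \left(-111\right) - 3} = \frac{260}{-5661 - 3} = \frac{260}{-5664} = 260 \left(- \frac{1}{5664}\right) = - \frac{65}{1416}$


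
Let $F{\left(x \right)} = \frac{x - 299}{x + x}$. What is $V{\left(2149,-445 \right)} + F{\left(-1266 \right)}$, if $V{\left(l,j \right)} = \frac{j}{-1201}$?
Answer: $\frac{3006305}{3040932} \approx 0.98861$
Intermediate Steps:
$V{\left(l,j \right)} = - \frac{j}{1201}$ ($V{\left(l,j \right)} = j \left(- \frac{1}{1201}\right) = - \frac{j}{1201}$)
$F{\left(x \right)} = \frac{-299 + x}{2 x}$
$V{\left(2149,-445 \right)} + F{\left(-1266 \right)} = \left(- \frac{1}{1201}\right) \left(-445\right) + \frac{-299 - 1266}{2 \left(-1266\right)} = \frac{445}{1201} + \frac{1}{2} \left(- \frac{1}{1266}\right) \left(-1565\right) = \frac{445}{1201} + \frac{1565}{2532} = \frac{3006305}{3040932}$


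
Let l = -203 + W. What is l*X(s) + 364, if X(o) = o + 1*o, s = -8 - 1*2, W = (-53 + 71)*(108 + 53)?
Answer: -53536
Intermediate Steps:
W = 2898 (W = 18*161 = 2898)
l = 2695 (l = -203 + 2898 = 2695)
s = -10 (s = -8 - 2 = -10)
X(o) = 2*o (X(o) = o + o = 2*o)
l*X(s) + 364 = 2695*(2*(-10)) + 364 = 2695*(-20) + 364 = -53900 + 364 = -53536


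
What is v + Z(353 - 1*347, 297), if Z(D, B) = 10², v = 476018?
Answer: 476118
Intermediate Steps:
Z(D, B) = 100
v + Z(353 - 1*347, 297) = 476018 + 100 = 476118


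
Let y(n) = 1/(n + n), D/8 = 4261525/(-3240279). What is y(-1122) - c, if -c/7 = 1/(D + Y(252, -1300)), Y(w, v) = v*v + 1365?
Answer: -5429562096103/12298153134536940 ≈ -0.00044149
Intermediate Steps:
Y(w, v) = 1365 + v**2 (Y(w, v) = v**2 + 1365 = 1365 + v**2)
D = -34092200/3240279 (D = 8*(4261525/(-3240279)) = 8*(4261525*(-1/3240279)) = 8*(-4261525/3240279) = -34092200/3240279 ≈ -10.521)
y(n) = 1/(2*n)
c = -22681953/5480460398635 (c = -7/(-34092200/3240279 + (1365 + (-1300)**2)) = -7/(-34092200/3240279 + (1365 + 1690000)) = -7/(-34092200/3240279 + 1691365) = -7/5480460398635/3240279 = -7*3240279/5480460398635 = -22681953/5480460398635 ≈ -4.1387e-6)
y(-1122) - c = (1/2)/(-1122) - 1*(-22681953/5480460398635) = (1/2)*(-1/1122) + 22681953/5480460398635 = -1/2244 + 22681953/5480460398635 = -5429562096103/12298153134536940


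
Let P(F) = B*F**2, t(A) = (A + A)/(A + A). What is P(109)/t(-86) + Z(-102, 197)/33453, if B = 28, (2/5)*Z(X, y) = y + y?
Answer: 11128743589/33453 ≈ 3.3267e+5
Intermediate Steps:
Z(X, y) = 5*y (Z(X, y) = 5*(y + y)/2 = 5*(2*y)/2 = 5*y)
t(A) = 1 (t(A) = (2*A)/((2*A)) = (2*A)*(1/(2*A)) = 1)
P(F) = 28*F**2
P(109)/t(-86) + Z(-102, 197)/33453 = (28*109**2)/1 + (5*197)/33453 = (28*11881)*1 + 985*(1/33453) = 332668*1 + 985/33453 = 332668 + 985/33453 = 11128743589/33453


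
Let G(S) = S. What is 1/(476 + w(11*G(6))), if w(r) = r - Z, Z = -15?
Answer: 1/557 ≈ 0.0017953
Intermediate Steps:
w(r) = 15 + r (w(r) = r - 1*(-15) = r + 15 = 15 + r)
1/(476 + w(11*G(6))) = 1/(476 + (15 + 11*6)) = 1/(476 + (15 + 66)) = 1/(476 + 81) = 1/557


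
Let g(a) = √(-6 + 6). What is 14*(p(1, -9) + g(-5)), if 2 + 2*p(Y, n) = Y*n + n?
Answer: -140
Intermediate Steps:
g(a) = 0 (g(a) = √0 = 0)
p(Y, n) = -1 + n/2 + Y*n/2 (p(Y, n) = -1 + (Y*n + n)/2 = -1 + (n + Y*n)/2 = -1 + (n/2 + Y*n/2) = -1 + n/2 + Y*n/2)
14*(p(1, -9) + g(-5)) = 14*((-1 + (½)*(-9) + (½)*1*(-9)) + 0) = 14*((-1 - 9/2 - 9/2) + 0) = 14*(-10 + 0) = 14*(-10) = -140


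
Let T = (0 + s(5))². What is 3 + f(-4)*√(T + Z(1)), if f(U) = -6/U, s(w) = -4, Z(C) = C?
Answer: 3 + 3*√17/2 ≈ 9.1847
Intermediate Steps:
T = 16 (T = (0 - 4)² = (-4)² = 16)
3 + f(-4)*√(T + Z(1)) = 3 + (-6/(-4))*√(16 + 1) = 3 + (-6*(-¼))*√17 = 3 + 3*√17/2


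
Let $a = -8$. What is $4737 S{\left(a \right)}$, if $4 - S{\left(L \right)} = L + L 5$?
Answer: $246324$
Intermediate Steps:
$S{\left(L \right)} = 4 - 6 L$ ($S{\left(L \right)} = 4 - \left(L + L 5\right) = 4 - \left(L + 5 L\right) = 4 - 6 L$)
$4737 S{\left(a \right)} = 4737 \left(4 - -48\right) = 4737 \left(4 + 48\right) = 4737 \cdot 52 = 246324$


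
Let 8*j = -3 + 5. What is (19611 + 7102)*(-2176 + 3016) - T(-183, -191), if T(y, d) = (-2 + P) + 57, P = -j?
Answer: 89755461/4 ≈ 2.2439e+7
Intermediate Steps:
j = ¼ (j = (-3 + 5)/8 = (⅛)*2 = ¼ ≈ 0.25000)
P = -¼ (P = -1*¼ = -¼ ≈ -0.25000)
T(y, d) = 219/4 (T(y, d) = (-2 - ¼) + 57 = -9/4 + 57 = 219/4)
(19611 + 7102)*(-2176 + 3016) - T(-183, -191) = (19611 + 7102)*(-2176 + 3016) - 1*219/4 = 26713*840 - 219/4 = 22438920 - 219/4 = 89755461/4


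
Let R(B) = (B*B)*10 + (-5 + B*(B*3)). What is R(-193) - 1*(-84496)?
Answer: 568728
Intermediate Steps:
R(B) = -5 + 13*B**2 (R(B) = B**2*10 + (-5 + B*(3*B)) = 10*B**2 + (-5 + 3*B**2) = -5 + 13*B**2)
R(-193) - 1*(-84496) = (-5 + 13*(-193)**2) - 1*(-84496) = (-5 + 13*37249) + 84496 = (-5 + 484237) + 84496 = 484232 + 84496 = 568728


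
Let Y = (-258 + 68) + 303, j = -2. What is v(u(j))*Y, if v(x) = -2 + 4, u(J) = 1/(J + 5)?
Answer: 226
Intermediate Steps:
u(J) = 1/(5 + J)
Y = 113 (Y = -190 + 303 = 113)
v(x) = 2
v(u(j))*Y = 2*113 = 226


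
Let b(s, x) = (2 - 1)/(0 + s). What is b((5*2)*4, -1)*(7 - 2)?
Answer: ⅛ ≈ 0.12500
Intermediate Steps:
b(s, x) = 1/s
b((5*2)*4, -1)*(7 - 2) = (7 - 2)/(((5*2)*4)) = 5/(10*4) = 5/40 = (1/40)*5 = ⅛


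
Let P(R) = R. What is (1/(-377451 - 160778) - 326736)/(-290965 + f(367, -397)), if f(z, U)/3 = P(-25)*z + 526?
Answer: 175858790545/170571228848 ≈ 1.0310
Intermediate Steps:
f(z, U) = 1578 - 75*z (f(z, U) = 3*(-25*z + 526) = 3*(526 - 25*z) = 1578 - 75*z)
(1/(-377451 - 160778) - 326736)/(-290965 + f(367, -397)) = (1/(-377451 - 160778) - 326736)/(-290965 + (1578 - 75*367)) = (1/(-538229) - 326736)/(-290965 + (1578 - 27525)) = (-1/538229 - 326736)/(-290965 - 25947) = -175858790545/538229/(-316912) = -175858790545/538229*(-1/316912) = 175858790545/170571228848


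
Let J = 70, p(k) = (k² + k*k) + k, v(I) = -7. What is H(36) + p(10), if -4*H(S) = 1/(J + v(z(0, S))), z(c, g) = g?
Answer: 52919/252 ≈ 210.00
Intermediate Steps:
p(k) = k + 2*k² (p(k) = (k² + k²) + k = 2*k² + k = k + 2*k²)
H(S) = -1/252 (H(S) = -1/(4*(70 - 7)) = -¼/63 = -¼*1/63 = -1/252)
H(36) + p(10) = -1/252 + 10*(1 + 2*10) = -1/252 + 10*(1 + 20) = -1/252 + 10*21 = -1/252 + 210 = 52919/252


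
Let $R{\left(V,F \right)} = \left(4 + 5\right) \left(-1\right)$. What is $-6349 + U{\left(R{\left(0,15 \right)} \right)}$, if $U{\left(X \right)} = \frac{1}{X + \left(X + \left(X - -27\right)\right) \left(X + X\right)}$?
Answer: $- \frac{1085680}{171} \approx -6349.0$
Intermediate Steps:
$R{\left(V,F \right)} = -9$ ($R{\left(V,F \right)} = 9 \left(-1\right) = -9$)
$U{\left(X \right)} = \frac{1}{X + 2 X \left(27 + 2 X\right)}$ ($U{\left(X \right)} = \frac{1}{X + \left(X + \left(X + 27\right)\right) 2 X} = \frac{1}{X + \left(X + \left(27 + X\right)\right) 2 X} = \frac{1}{X + \left(27 + 2 X\right) 2 X} = \frac{1}{X + 2 X \left(27 + 2 X\right)}$)
$-6349 + U{\left(R{\left(0,15 \right)} \right)} = -6349 + \frac{1}{\left(-9\right) \left(55 + 4 \left(-9\right)\right)} = -6349 - \frac{1}{9 \left(55 - 36\right)} = -6349 - \frac{1}{9 \cdot 19} = -6349 - \frac{1}{171} = - \frac{1085680}{171}$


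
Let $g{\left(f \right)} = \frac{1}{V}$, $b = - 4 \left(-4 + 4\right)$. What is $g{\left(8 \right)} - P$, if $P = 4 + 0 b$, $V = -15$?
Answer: $- \frac{61}{15} \approx -4.0667$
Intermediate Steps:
$b = 0$ ($b = \left(-4\right) 0 = 0$)
$g{\left(f \right)} = - \frac{1}{15}$ ($g{\left(f \right)} = \frac{1}{-15} = - \frac{1}{15}$)
$P = 4$ ($P = 4 + 0 \cdot 0 = 4 + 0 = 4$)
$g{\left(8 \right)} - P = - \frac{1}{15} - 4 = - \frac{61}{15}$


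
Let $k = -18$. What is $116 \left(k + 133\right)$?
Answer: $13340$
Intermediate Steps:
$116 \left(k + 133\right) = 116 \left(-18 + 133\right) = 116 \cdot 115 = 13340$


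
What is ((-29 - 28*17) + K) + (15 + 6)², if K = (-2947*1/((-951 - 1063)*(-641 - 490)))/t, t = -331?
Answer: -48253632509/753963054 ≈ -64.000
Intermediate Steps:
K = 2947/753963054 (K = -2947*1/((-951 - 1063)*(-641 - 490))/(-331) = -2947/((-2014*(-1131)))*(-1/331) = -2947/2277834*(-1/331) = 2947/753963054 ≈ 3.9087e-6)
((-29 - 28*17) + K) + (15 + 6)² = ((-29 - 28*17) + 2947/753963054) + (15 + 6)² = ((-29 - 476) + 2947/753963054) + 21² = (-505 + 2947/753963054) + 441 = -380751339323/753963054 + 441 = -48253632509/753963054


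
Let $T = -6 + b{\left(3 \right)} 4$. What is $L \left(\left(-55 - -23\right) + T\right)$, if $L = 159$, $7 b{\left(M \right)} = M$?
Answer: $- \frac{40386}{7} \approx -5769.4$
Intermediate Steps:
$b{\left(M \right)} = \frac{M}{7}$
$T = - \frac{30}{7}$ ($T = -6 + \frac{1}{7} \cdot 3 \cdot 4 = -6 + \frac{3}{7} \cdot 4 = -6 + \frac{12}{7} = - \frac{30}{7} \approx -4.2857$)
$L \left(\left(-55 - -23\right) + T\right) = 159 \left(\left(-55 - -23\right) - \frac{30}{7}\right) = 159 \left(\left(-55 + 23\right) - \frac{30}{7}\right) = 159 \left(-32 - \frac{30}{7}\right) = 159 \left(- \frac{254}{7}\right) = - \frac{40386}{7}$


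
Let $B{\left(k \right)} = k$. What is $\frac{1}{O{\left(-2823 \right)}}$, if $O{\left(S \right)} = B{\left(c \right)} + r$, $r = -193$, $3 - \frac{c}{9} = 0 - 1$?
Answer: $- \frac{1}{157} \approx -0.0063694$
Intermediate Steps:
$c = 36$ ($c = 27 - 9 \left(0 - 1\right) = 27 - -9 = 27 + 9 = 36$)
$O{\left(S \right)} = -157$ ($O{\left(S \right)} = 36 - 193 = -157$)
$\frac{1}{O{\left(-2823 \right)}} = \frac{1}{-157} = - \frac{1}{157}$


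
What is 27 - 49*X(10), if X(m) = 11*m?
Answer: -5363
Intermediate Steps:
27 - 49*X(10) = 27 - 539*10 = 27 - 49*110 = 27 - 5390 = -5363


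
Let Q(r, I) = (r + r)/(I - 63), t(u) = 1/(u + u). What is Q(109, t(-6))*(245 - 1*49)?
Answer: -512736/757 ≈ -677.33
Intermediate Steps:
t(u) = 1/(2*u)
Q(r, I) = 2*r/(-63 + I) (Q(r, I) = (2*r)/(-63 + I) = 2*r/(-63 + I))
Q(109, t(-6))*(245 - 1*49) = (2*109/(-63 + (½)/(-6)))*(245 - 1*49) = (2*109/(-63 + (½)*(-⅙)))*(245 - 49) = (2*109/(-63 - 1/12))*196 = (2*109/(-757/12))*196 = (2*109*(-12/757))*196 = -2616/757*196 = -512736/757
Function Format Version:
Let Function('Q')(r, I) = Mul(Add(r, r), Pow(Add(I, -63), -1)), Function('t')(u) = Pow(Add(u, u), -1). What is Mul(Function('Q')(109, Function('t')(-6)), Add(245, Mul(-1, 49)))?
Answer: Rational(-512736, 757) ≈ -677.33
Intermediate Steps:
Function('t')(u) = Mul(Rational(1, 2), Pow(u, -1)) (Function('t')(u) = Pow(Mul(2, u), -1) = Mul(Rational(1, 2), Pow(u, -1)))
Function('Q')(r, I) = Mul(2, r, Pow(Add(-63, I), -1)) (Function('Q')(r, I) = Mul(Mul(2, r), Pow(Add(-63, I), -1)) = Mul(2, r, Pow(Add(-63, I), -1)))
Mul(Function('Q')(109, Function('t')(-6)), Add(245, Mul(-1, 49))) = Mul(Mul(2, 109, Pow(Add(-63, Mul(Rational(1, 2), Pow(-6, -1))), -1)), Add(245, Mul(-1, 49))) = Mul(Mul(2, 109, Pow(Add(-63, Mul(Rational(1, 2), Rational(-1, 6))), -1)), Add(245, -49)) = Mul(Mul(2, 109, Pow(Add(-63, Rational(-1, 12)), -1)), 196) = Mul(Mul(2, 109, Pow(Rational(-757, 12), -1)), 196) = Mul(Mul(2, 109, Rational(-12, 757)), 196) = Mul(Rational(-2616, 757), 196) = Rational(-512736, 757)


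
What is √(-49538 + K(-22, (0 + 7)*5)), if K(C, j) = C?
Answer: 2*I*√12390 ≈ 222.62*I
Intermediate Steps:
√(-49538 + K(-22, (0 + 7)*5)) = √(-49538 - 22) = √(-49560) = 2*I*√12390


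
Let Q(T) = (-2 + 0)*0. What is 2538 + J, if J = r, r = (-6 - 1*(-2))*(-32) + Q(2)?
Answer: 2666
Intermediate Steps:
Q(T) = 0 (Q(T) = -2*0 = 0)
r = 128 (r = (-6 - 1*(-2))*(-32) + 0 = (-6 + 2)*(-32) + 0 = -4*(-32) + 0 = 128 + 0 = 128)
J = 128
2538 + J = 2538 + 128 = 2666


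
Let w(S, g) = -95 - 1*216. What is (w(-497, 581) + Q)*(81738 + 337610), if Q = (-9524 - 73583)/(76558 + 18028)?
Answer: -6185247340922/47293 ≈ -1.3079e+8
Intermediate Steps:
w(S, g) = -311 (w(S, g) = -95 - 216 = -311)
Q = -83107/94586 ≈ -0.87864
(w(-497, 581) + Q)*(81738 + 337610) = (-311 - 83107/94586)*(81738 + 337610) = -29499353/94586*419348 = -6185247340922/47293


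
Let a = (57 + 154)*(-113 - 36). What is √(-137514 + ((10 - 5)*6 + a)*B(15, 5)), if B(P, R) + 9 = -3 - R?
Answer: √396439 ≈ 629.63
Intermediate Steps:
a = -31439 (a = 211*(-149) = -31439)
B(P, R) = -12 - R (B(P, R) = -9 + (-3 - R) = -12 - R)
√(-137514 + ((10 - 5)*6 + a)*B(15, 5)) = √(-137514 + ((10 - 5)*6 - 31439)*(-12 - 1*5)) = √(-137514 + (5*6 - 31439)*(-12 - 5)) = √(-137514 + (30 - 31439)*(-17)) = √(-137514 - 31409*(-17)) = √(-137514 + 533953) = √396439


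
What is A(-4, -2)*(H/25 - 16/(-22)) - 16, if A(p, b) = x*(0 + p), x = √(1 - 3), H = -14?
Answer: -16 - 184*I*√2/275 ≈ -16.0 - 0.94624*I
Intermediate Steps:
x = I*√2 (x = √(-2) = I*√2 ≈ 1.4142*I)
A(p, b) = I*p*√2 (A(p, b) = (I*√2)*(0 + p) = (I*√2)*p = I*p*√2)
A(-4, -2)*(H/25 - 16/(-22)) - 16 = (I*(-4)*√2)*(-14/25 - 16/(-22)) - 16 = (-4*I*√2)*(-14*1/25 - 16*(-1/22)) - 16 = (-4*I*√2)*(-14/25 + 8/11) - 16 = -4*I*√2*(46/275) - 16 = -184*I*√2/275 - 16 = -16 - 184*I*√2/275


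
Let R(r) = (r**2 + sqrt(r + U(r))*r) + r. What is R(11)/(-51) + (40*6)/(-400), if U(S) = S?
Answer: -271/85 - 11*sqrt(22)/51 ≈ -4.1999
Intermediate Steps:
R(r) = r + r**2 + sqrt(2)*r**(3/2) (R(r) = (r**2 + sqrt(r + r)*r) + r = (r**2 + sqrt(2*r)*r) + r = (r**2 + (sqrt(2)*sqrt(r))*r) + r = (r**2 + sqrt(2)*r**(3/2)) + r = r + r**2 + sqrt(2)*r**(3/2))
R(11)/(-51) + (40*6)/(-400) = (11*(1 + 11 + sqrt(2)*sqrt(11)))/(-51) + (40*6)/(-400) = (11*(1 + 11 + sqrt(22)))*(-1/51) + 240*(-1/400) = (11*(12 + sqrt(22)))*(-1/51) - 3/5 = (132 + 11*sqrt(22))*(-1/51) - 3/5 = (-44/17 - 11*sqrt(22)/51) - 3/5 = -271/85 - 11*sqrt(22)/51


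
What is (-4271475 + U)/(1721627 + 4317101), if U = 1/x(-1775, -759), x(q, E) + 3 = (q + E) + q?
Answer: -18418600201/26038995136 ≈ -0.70735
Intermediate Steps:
x(q, E) = -3 + E + 2*q (x(q, E) = -3 + ((q + E) + q) = -3 + ((E + q) + q) = -3 + (E + 2*q) = -3 + E + 2*q)
U = -1/4312 (U = 1/(-3 - 759 + 2*(-1775)) = 1/(-3 - 759 - 3550) = 1/(-4312) = -1/4312 ≈ -0.00023191)
(-4271475 + U)/(1721627 + 4317101) = (-4271475 - 1/4312)/(1721627 + 4317101) = -18418600201/4312/6038728 = -18418600201/4312*1/6038728 = -18418600201/26038995136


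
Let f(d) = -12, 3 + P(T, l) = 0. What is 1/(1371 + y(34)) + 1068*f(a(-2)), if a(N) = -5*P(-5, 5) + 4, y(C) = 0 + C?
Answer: -18006479/1405 ≈ -12816.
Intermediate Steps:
y(C) = C
P(T, l) = -3 (P(T, l) = -3 + 0 = -3)
a(N) = 19 (a(N) = -5*(-3) + 4 = 15 + 4 = 19)
1/(1371 + y(34)) + 1068*f(a(-2)) = 1/(1371 + 34) + 1068*(-12) = 1/1405 - 12816 = -18006479/1405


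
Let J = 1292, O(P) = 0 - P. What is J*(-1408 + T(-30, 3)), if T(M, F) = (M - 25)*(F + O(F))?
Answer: -1819136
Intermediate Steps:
O(P) = -P
T(M, F) = 0 (T(M, F) = (M - 25)*(F - F) = (-25 + M)*0 = 0)
J*(-1408 + T(-30, 3)) = 1292*(-1408 + 0) = 1292*(-1408) = -1819136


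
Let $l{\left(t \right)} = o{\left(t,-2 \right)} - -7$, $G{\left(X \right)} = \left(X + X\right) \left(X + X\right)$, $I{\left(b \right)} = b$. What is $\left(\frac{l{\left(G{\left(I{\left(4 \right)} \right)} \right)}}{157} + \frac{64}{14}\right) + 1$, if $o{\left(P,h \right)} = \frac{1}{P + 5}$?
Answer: $\frac{425875}{75831} \approx 5.6161$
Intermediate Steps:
$G{\left(X \right)} = 4 X^{2}$ ($G{\left(X \right)} = 2 X 2 X = 4 X^{2}$)
$o{\left(P,h \right)} = \frac{1}{5 + P}$
$l{\left(t \right)} = 7 + \frac{1}{5 + t}$ ($l{\left(t \right)} = \frac{1}{5 + t} - -7 = \frac{1}{5 + t} + 7 = 7 + \frac{1}{5 + t}$)
$\left(\frac{l{\left(G{\left(I{\left(4 \right)} \right)} \right)}}{157} + \frac{64}{14}\right) + 1 = \left(\frac{\frac{1}{5 + 4 \cdot 4^{2}} \left(36 + 7 \cdot 4 \cdot 4^{2}\right)}{157} + \frac{64}{14}\right) + 1 = \left(\frac{36 + 7 \cdot 4 \cdot 16}{5 + 4 \cdot 16} \cdot \frac{1}{157} + 64 \cdot \frac{1}{14}\right) + 1 = \left(\frac{36 + 7 \cdot 64}{5 + 64} \cdot \frac{1}{157} + \frac{32}{7}\right) + 1 = \left(\frac{36 + 448}{69} \cdot \frac{1}{157} + \frac{32}{7}\right) + 1 = \left(\frac{1}{69} \cdot 484 \cdot \frac{1}{157} + \frac{32}{7}\right) + 1 = \left(\frac{484}{69} \cdot \frac{1}{157} + \frac{32}{7}\right) + 1 = \left(\frac{484}{10833} + \frac{32}{7}\right) + 1 = \frac{350044}{75831} + 1 = \frac{425875}{75831}$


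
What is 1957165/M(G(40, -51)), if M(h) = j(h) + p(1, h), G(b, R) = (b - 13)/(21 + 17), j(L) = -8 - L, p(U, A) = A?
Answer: -1957165/8 ≈ -2.4465e+5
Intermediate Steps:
G(b, R) = -13/38 + b/38 (G(b, R) = (-13 + b)/38 = (-13 + b)*(1/38) = -13/38 + b/38)
M(h) = -8 (M(h) = (-8 - h) + h = -8)
1957165/M(G(40, -51)) = 1957165/(-8) = 1957165*(-⅛) = -1957165/8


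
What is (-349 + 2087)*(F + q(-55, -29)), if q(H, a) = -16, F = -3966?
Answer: -6920716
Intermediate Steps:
(-349 + 2087)*(F + q(-55, -29)) = (-349 + 2087)*(-3966 - 16) = 1738*(-3982) = -6920716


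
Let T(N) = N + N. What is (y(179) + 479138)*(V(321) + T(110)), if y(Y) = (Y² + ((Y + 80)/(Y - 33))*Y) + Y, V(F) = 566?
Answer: 29358919197/73 ≈ 4.0218e+8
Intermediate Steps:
T(N) = 2*N
y(Y) = Y + Y² + Y*(80 + Y)/(-33 + Y) (y(Y) = (Y² + ((80 + Y)/(-33 + Y))*Y) + Y = (Y² + Y*(80 + Y)/(-33 + Y)) + Y = Y + Y² + Y*(80 + Y)/(-33 + Y))
(y(179) + 479138)*(V(321) + T(110)) = (179*(47 + 179² - 31*179)/(-33 + 179) + 479138)*(566 + 2*110) = (179*(47 + 32041 - 5549)/146 + 479138)*(566 + 220) = (179*(1/146)*26539 + 479138)*786 = (4750481/146 + 479138)*786 = (74704629/146)*786 = 29358919197/73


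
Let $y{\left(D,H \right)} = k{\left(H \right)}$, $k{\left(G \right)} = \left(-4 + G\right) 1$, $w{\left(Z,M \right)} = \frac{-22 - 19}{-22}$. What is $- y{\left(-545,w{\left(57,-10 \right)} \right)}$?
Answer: $\frac{47}{22} \approx 2.1364$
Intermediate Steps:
$w{\left(Z,M \right)} = \frac{41}{22}$ ($w{\left(Z,M \right)} = \left(-41\right) \left(- \frac{1}{22}\right) = \frac{41}{22}$)
$k{\left(G \right)} = -4 + G$
$y{\left(D,H \right)} = -4 + H$
$- y{\left(-545,w{\left(57,-10 \right)} \right)} = - (-4 + \frac{41}{22}) = \left(-1\right) \left(- \frac{47}{22}\right) = \frac{47}{22}$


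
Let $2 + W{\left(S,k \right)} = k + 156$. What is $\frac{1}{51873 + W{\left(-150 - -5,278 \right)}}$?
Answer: $\frac{1}{52305} \approx 1.9119 \cdot 10^{-5}$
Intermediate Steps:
$W{\left(S,k \right)} = 154 + k$ ($W{\left(S,k \right)} = -2 + \left(k + 156\right) = -2 + \left(156 + k\right) = 154 + k$)
$\frac{1}{51873 + W{\left(-150 - -5,278 \right)}} = \frac{1}{51873 + \left(154 + 278\right)} = \frac{1}{51873 + 432} = \frac{1}{52305}$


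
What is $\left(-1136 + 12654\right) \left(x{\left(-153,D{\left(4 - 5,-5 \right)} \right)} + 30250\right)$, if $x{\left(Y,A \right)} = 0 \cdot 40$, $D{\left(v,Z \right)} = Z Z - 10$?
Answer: $348419500$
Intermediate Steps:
$D{\left(v,Z \right)} = -10 + Z^{2}$ ($D{\left(v,Z \right)} = Z^{2} - 10 = -10 + Z^{2}$)
$x{\left(Y,A \right)} = 0$
$\left(-1136 + 12654\right) \left(x{\left(-153,D{\left(4 - 5,-5 \right)} \right)} + 30250\right) = \left(-1136 + 12654\right) \left(0 + 30250\right) = 11518 \cdot 30250 = 348419500$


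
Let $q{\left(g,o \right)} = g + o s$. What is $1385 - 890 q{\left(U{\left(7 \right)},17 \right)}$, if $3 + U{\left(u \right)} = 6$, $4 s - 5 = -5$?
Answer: $-1285$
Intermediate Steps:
$s = 0$ ($s = \frac{5}{4} + \frac{1}{4} \left(-5\right) = \frac{5}{4} - \frac{5}{4} = 0$)
$U{\left(u \right)} = 3$ ($U{\left(u \right)} = -3 + 6 = 3$)
$q{\left(g,o \right)} = g$ ($q{\left(g,o \right)} = g + o 0 = g + 0 = g$)
$1385 - 890 q{\left(U{\left(7 \right)},17 \right)} = 1385 - 2670 = -1285$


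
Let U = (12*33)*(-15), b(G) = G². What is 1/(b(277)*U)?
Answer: -1/455770260 ≈ -2.1941e-9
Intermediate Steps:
U = -5940 (U = 396*(-15) = -5940)
1/(b(277)*U) = 1/(277²*(-5940)) = -1/5940/76729 = (1/76729)*(-1/5940) = -1/455770260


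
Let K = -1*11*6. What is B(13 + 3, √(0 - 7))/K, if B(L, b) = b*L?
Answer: -8*I*√7/33 ≈ -0.64139*I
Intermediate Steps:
B(L, b) = L*b
K = -66 (K = -11*6 = -66)
B(13 + 3, √(0 - 7))/K = ((13 + 3)*√(0 - 7))/(-66) = (16*√(-7))*(-1/66) = (16*(I*√7))*(-1/66) = (16*I*√7)*(-1/66) = -8*I*√7/33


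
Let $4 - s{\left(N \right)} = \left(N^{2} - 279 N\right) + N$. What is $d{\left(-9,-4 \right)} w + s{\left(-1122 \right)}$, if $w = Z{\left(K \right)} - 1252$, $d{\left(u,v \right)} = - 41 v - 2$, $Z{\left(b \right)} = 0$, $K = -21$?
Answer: $-1773620$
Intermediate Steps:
$s{\left(N \right)} = 4 - N^{2} + 278 N$ ($s{\left(N \right)} = 4 - \left(\left(N^{2} - 279 N\right) + N\right) = 4 - \left(N^{2} - 278 N\right) = 4 - N^{2} + 278 N$)
$d{\left(u,v \right)} = -2 - 41 v$
$w = -1252$ ($w = 0 - 1252 = -1252$)
$d{\left(-9,-4 \right)} w + s{\left(-1122 \right)} = \left(-2 - -164\right) \left(-1252\right) + \left(4 - \left(-1122\right)^{2} + 278 \left(-1122\right)\right) = \left(-2 + 164\right) \left(-1252\right) - 1570796 = 162 \left(-1252\right) - 1570796 = -202824 - 1570796 = -1773620$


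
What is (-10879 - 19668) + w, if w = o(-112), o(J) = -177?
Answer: -30724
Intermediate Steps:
w = -177
(-10879 - 19668) + w = (-10879 - 19668) - 177 = -30547 - 177 = -30724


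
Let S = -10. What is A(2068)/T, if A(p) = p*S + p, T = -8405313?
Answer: 6204/2801771 ≈ 0.0022143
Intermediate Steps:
A(p) = -9*p (A(p) = p*(-10) + p = -10*p + p = -9*p)
A(2068)/T = -9*2068/(-8405313) = -18612*(-1/8405313) = 6204/2801771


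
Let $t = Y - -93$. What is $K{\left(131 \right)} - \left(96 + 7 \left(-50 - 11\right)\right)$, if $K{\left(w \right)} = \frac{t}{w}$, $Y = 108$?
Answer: $\frac{43562}{131} \approx 332.53$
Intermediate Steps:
$t = 201$ ($t = 108 - -93 = 108 + 93 = 201$)
$K{\left(w \right)} = \frac{201}{w}$
$K{\left(131 \right)} - \left(96 + 7 \left(-50 - 11\right)\right) = \frac{201}{131} - \left(96 + 7 \left(-50 - 11\right)\right) = 201 \cdot \frac{1}{131} - -331 = \frac{201}{131} + \left(-96 + 427\right) = \frac{201}{131} + 331 = \frac{43562}{131}$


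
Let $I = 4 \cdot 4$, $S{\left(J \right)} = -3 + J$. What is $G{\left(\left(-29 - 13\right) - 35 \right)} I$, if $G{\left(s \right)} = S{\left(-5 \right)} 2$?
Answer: $-256$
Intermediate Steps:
$I = 16$
$G{\left(s \right)} = -16$ ($G{\left(s \right)} = \left(-3 - 5\right) 2 = \left(-8\right) 2 = -16$)
$G{\left(\left(-29 - 13\right) - 35 \right)} I = \left(-16\right) 16 = -256$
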